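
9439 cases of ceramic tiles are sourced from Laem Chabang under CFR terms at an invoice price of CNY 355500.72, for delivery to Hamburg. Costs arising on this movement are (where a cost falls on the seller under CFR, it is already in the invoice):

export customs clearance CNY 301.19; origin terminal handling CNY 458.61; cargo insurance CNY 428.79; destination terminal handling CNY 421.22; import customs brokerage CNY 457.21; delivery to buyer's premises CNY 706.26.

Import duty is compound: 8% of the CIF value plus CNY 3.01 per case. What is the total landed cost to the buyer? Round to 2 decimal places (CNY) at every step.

CFR: the seller pays costs through ocean freight to the destination port, but not insurance.
Already in the invoice (seller's account under CFR): export clearance, origin terminal — exclude.
CIF value = CFR price + insurance = 355500.72 + 428.79 = 355929.51
Ad valorem component: 355929.51 × 8% = 28474.36
Specific component: 9439 × 3.01 = 28411.39
Import duty = 28474.36 + 28411.39 = 56885.75
Buyer bears: insurance 428.79 + destination terminal 421.22 + brokerage 457.21 + delivery 706.26 + duty 56885.75 = 58899.23
Landed cost = invoice 355500.72 + 58899.23 = 414399.95

Total landed cost: CNY 414399.95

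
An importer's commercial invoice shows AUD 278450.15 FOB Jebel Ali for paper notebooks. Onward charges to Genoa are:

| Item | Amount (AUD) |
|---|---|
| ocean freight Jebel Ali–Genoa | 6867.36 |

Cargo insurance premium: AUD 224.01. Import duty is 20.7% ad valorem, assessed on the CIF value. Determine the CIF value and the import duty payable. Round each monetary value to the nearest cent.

CIF = FOB price + freight + insurance
CIF = 278450.15 + 6867.36 + 224.01 = 285541.52
Import duty = 285541.52 × 20.7% = 59107.09

CIF value: AUD 285541.52; import duty: AUD 59107.09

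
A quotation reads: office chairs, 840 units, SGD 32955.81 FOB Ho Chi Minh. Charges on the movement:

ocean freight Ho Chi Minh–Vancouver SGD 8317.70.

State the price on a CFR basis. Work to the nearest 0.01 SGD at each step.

From FOB to CFR, the seller additionally bears: freight.
CFR price = 32955.81 + 8317.70 = 41273.51

CFR price: SGD 41273.51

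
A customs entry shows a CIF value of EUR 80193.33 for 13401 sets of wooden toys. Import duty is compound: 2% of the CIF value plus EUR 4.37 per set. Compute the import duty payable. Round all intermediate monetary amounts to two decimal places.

Import duty: EUR 60166.24

Ad valorem component: 80193.33 × 2% = 1603.87
Specific component: 13401 × 4.37 = 58562.37
Import duty = 1603.87 + 58562.37 = 60166.24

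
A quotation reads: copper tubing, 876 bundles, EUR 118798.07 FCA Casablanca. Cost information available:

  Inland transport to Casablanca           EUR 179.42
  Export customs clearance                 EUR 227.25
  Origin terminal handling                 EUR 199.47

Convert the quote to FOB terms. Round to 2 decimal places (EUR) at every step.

Not relevant to the conversion: inland to port, export clearance — on the seller under both FCA and FOB; already in the FCA price and stays in the FOB price.
From FCA to FOB, the seller additionally bears: origin terminal.
FOB price = 118798.07 + 199.47 = 118997.54

FOB price: EUR 118997.54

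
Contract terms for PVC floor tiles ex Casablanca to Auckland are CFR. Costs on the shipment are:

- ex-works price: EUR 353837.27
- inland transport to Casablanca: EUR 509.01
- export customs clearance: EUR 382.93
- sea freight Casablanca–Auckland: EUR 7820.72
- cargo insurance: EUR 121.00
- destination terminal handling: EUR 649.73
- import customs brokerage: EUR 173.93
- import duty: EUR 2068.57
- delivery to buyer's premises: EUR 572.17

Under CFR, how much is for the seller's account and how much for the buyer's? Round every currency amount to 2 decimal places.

CFR: the seller pays costs through ocean freight to the destination port, but not insurance.
Seller's account: goods 353837.27 + inland to port 509.01 + export clearance 382.93 + freight 7820.72 = 362549.93
Buyer's account: insurance 121.00 + destination terminal 649.73 + brokerage 173.93 + duty 2068.57 + delivery 572.17 = 3585.40

Seller: EUR 362549.93; buyer: EUR 3585.40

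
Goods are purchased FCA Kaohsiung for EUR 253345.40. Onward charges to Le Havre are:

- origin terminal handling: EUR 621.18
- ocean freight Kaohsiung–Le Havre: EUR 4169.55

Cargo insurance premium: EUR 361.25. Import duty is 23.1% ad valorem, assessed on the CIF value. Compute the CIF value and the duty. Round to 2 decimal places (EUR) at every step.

CIF value: EUR 258497.38; import duty: EUR 59712.89

CIF = FCA price + pre-shipment costs + freight + insurance
CIF = 253345.40 + 621.18 + 4169.55 + 361.25 = 258497.38
Import duty = 258497.38 × 23.1% = 59712.89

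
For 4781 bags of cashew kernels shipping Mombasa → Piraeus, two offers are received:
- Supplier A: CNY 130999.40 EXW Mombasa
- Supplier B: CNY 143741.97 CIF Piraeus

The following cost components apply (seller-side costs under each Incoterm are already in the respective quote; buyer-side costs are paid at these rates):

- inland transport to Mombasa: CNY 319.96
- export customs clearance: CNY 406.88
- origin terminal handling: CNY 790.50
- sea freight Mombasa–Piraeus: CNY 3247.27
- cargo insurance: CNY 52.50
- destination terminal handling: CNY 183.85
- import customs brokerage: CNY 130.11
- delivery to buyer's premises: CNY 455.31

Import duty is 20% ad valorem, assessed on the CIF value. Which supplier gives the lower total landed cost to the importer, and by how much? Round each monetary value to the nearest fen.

Supplier A is cheaper by CNY 9510.55

Supplier A (EXW):
CIF value = EXW price + inland to port + export clearance + origin terminal + freight + insurance = 130999.40 + 319.96 + 406.88 + 790.50 + 3247.27 + 52.50 = 135816.51
Import duty = 135816.51 × 20% = 27163.30
Buyer bears (A): 319.96 + 406.88 + 790.50 + 3247.27 + 52.50 + 183.85 + 130.11 + 455.31 = 5586.38
Landed cost (A) = invoice 130999.40 + 5586.38 + duty 27163.30 = 163749.08
Supplier B (CIF):
The CIF price already equals the CIF value: 143741.97
Import duty = 143741.97 × 20% = 28748.39
Buyer bears (B): 183.85 + 130.11 + 455.31 = 769.27
Landed cost (B) = invoice 143741.97 + 769.27 + duty 28748.39 = 173259.63
Difference = |163749.08 − 173259.63| = 9510.55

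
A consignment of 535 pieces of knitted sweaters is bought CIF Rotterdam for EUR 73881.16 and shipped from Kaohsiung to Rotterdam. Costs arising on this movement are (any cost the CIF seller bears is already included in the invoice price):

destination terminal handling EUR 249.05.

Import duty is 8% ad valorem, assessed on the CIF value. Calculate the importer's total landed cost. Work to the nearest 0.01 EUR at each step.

Total landed cost: EUR 80040.70

CIF: the seller pays costs through ocean freight and marine insurance to the destination port.
The CIF price already equals the CIF value: 73881.16
Import duty = 73881.16 × 8% = 5910.49
Buyer bears: destination terminal 249.05 + duty 5910.49 = 6159.54
Landed cost = invoice 73881.16 + 6159.54 = 80040.70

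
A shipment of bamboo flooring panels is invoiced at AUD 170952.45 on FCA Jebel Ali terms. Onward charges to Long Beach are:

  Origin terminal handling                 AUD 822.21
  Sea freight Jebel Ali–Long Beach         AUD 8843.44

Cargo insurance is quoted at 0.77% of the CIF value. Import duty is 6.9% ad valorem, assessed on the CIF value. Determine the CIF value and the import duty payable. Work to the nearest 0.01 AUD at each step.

Let C be the CIF value. C = FCA price + pre-shipment costs + freight + 0.77% × C
C − 0.77% × C = 170952.45 + 822.21 + 8843.44
0.9923 × C = 180618.10
C = 180618.10 / 0.9923 = 182019.65
Insurance premium = 0.77% × 182019.65 = 1401.55
Import duty = 182019.65 × 6.9% = 12559.36

CIF value: AUD 182019.65; import duty: AUD 12559.36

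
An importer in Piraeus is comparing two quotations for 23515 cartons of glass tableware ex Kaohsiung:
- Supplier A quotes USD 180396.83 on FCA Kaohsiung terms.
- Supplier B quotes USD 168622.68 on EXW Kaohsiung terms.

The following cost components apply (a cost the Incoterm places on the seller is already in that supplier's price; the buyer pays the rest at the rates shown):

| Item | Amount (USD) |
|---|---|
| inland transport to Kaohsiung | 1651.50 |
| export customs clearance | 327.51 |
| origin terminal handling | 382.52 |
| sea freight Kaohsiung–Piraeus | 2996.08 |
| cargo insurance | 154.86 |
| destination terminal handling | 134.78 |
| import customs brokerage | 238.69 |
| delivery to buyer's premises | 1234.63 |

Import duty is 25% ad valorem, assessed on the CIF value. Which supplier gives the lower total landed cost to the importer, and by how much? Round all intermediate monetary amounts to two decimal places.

Supplier B is cheaper by USD 12243.92

Supplier A (FCA):
CIF value = FCA price + origin terminal + freight + insurance = 180396.83 + 382.52 + 2996.08 + 154.86 = 183930.29
Import duty = 183930.29 × 25% = 45982.57
Buyer bears (A): 382.52 + 2996.08 + 154.86 + 134.78 + 238.69 + 1234.63 = 5141.56
Landed cost (A) = invoice 180396.83 + 5141.56 + duty 45982.57 = 231520.96
Supplier B (EXW):
CIF value = EXW price + inland to port + export clearance + origin terminal + freight + insurance = 168622.68 + 1651.50 + 327.51 + 382.52 + 2996.08 + 154.86 = 174135.15
Import duty = 174135.15 × 25% = 43533.79
Buyer bears (B): 1651.50 + 327.51 + 382.52 + 2996.08 + 154.86 + 134.78 + 238.69 + 1234.63 = 7120.57
Landed cost (B) = invoice 168622.68 + 7120.57 + duty 43533.79 = 219277.04
Difference = |231520.96 − 219277.04| = 12243.92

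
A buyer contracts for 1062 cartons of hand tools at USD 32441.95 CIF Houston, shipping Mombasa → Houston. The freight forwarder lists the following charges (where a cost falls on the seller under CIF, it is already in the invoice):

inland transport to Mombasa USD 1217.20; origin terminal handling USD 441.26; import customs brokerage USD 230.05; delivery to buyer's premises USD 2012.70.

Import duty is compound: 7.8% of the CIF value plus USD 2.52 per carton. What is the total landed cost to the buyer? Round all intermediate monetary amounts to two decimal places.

Total landed cost: USD 39891.41

CIF: the seller pays costs through ocean freight and marine insurance to the destination port.
Already in the invoice (seller's account under CIF): inland to port, origin terminal — exclude.
The CIF price already equals the CIF value: 32441.95
Ad valorem component: 32441.95 × 7.8% = 2530.47
Specific component: 1062 × 2.52 = 2676.24
Import duty = 2530.47 + 2676.24 = 5206.71
Buyer bears: brokerage 230.05 + delivery 2012.70 + duty 5206.71 = 7449.46
Landed cost = invoice 32441.95 + 7449.46 = 39891.41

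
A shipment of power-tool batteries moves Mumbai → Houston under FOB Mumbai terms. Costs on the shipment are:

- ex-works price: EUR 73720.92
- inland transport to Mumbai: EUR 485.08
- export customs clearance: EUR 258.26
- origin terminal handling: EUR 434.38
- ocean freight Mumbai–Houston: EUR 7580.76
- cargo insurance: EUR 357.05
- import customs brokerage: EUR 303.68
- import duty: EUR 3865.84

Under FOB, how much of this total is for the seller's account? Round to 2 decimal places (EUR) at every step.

Seller's account: EUR 74898.64

FOB: the seller bears costs until goods are on board at the origin port; the buyer bears freight, insurance and all costs thereafter.
Seller's account: goods 73720.92 + inland to port 485.08 + export clearance 258.26 + origin terminal 434.38 = 74898.64
Buyer's account: freight 7580.76 + insurance 357.05 + brokerage 303.68 + duty 3865.84 = 12107.33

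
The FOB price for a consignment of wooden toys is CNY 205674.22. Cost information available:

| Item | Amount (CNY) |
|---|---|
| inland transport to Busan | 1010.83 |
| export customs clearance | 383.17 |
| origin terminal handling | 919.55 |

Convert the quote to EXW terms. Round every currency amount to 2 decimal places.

From FOB to EXW, the seller no longer bears: inland to port, export clearance, origin terminal.
EXW price = 205674.22 − 1010.83 − 383.17 − 919.55 = 203360.67

EXW price: CNY 203360.67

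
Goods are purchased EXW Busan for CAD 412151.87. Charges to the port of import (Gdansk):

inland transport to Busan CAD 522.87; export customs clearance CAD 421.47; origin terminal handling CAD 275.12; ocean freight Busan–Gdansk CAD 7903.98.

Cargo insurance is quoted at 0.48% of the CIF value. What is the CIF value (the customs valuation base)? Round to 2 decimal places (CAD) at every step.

Let C be the CIF value. C = EXW price + pre-shipment costs + freight + 0.48% × C
C − 0.48% × C = 412151.87 + 522.87 + 421.47 + 275.12 + 7903.98
0.9952 × C = 421275.31
C = 421275.31 / 0.9952 = 423307.18
Insurance premium = 0.48% × 423307.18 = 2031.87

CIF value: CAD 423307.18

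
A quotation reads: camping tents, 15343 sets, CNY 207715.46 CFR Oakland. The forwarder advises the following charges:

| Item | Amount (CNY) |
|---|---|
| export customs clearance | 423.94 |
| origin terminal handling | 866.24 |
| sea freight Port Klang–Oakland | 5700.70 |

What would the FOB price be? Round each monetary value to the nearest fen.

FOB price: CNY 202014.76

Not relevant to the conversion: origin terminal, export clearance — on the seller under both CFR and FOB; already in the CFR price and stays in the FOB price.
From CFR to FOB, the seller no longer bears: freight.
FOB price = 207715.46 − 5700.70 = 202014.76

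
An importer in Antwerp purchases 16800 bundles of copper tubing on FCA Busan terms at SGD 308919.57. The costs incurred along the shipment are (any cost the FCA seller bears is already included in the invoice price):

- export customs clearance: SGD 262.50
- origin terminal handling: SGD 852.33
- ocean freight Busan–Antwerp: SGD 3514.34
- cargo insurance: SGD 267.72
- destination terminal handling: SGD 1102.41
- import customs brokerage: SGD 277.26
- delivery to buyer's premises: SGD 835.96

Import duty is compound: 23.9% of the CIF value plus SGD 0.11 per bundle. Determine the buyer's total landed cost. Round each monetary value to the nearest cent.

FCA: the seller delivers export-cleared goods to the carrier; the buyer bears costs from that point.
Already in the invoice (seller's account under FCA): export clearance — exclude.
CIF value = FCA price + origin terminal + freight + insurance = 308919.57 + 852.33 + 3514.34 + 267.72 = 313553.96
Ad valorem component: 313553.96 × 23.9% = 74939.40
Specific component: 16800 × 0.11 = 1848.00
Import duty = 74939.40 + 1848.00 = 76787.40
Buyer bears: origin terminal 852.33 + freight 3514.34 + insurance 267.72 + destination terminal 1102.41 + brokerage 277.26 + delivery 835.96 + duty 76787.40 = 83637.42
Landed cost = invoice 308919.57 + 83637.42 = 392556.99

Total landed cost: SGD 392556.99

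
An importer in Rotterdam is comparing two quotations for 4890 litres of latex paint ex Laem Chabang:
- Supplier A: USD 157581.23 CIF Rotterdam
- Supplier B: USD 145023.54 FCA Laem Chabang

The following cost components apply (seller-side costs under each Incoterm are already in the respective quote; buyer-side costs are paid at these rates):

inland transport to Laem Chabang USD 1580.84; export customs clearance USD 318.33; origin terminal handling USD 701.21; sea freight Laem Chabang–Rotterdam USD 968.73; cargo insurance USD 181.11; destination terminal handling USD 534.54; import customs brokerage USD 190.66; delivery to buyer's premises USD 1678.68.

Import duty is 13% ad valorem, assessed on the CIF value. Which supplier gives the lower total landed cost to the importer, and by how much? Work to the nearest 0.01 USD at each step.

Supplier A (CIF):
The CIF price already equals the CIF value: 157581.23
Import duty = 157581.23 × 13% = 20485.56
Buyer bears (A): 534.54 + 190.66 + 1678.68 = 2403.88
Landed cost (A) = invoice 157581.23 + 2403.88 + duty 20485.56 = 180470.67
Supplier B (FCA):
CIF value = FCA price + origin terminal + freight + insurance = 145023.54 + 701.21 + 968.73 + 181.11 = 146874.59
Import duty = 146874.59 × 13% = 19093.70
Buyer bears (B): 701.21 + 968.73 + 181.11 + 534.54 + 190.66 + 1678.68 = 4254.93
Landed cost (B) = invoice 145023.54 + 4254.93 + duty 19093.70 = 168372.17
Difference = |180470.67 − 168372.17| = 12098.50

Supplier B is cheaper by USD 12098.50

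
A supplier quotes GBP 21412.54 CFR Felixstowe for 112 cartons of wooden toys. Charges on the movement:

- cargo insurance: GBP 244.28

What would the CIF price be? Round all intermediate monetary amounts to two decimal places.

CIF price: GBP 21656.82

From CFR to CIF, the seller additionally bears: insurance.
CIF price = 21412.54 + 244.28 = 21656.82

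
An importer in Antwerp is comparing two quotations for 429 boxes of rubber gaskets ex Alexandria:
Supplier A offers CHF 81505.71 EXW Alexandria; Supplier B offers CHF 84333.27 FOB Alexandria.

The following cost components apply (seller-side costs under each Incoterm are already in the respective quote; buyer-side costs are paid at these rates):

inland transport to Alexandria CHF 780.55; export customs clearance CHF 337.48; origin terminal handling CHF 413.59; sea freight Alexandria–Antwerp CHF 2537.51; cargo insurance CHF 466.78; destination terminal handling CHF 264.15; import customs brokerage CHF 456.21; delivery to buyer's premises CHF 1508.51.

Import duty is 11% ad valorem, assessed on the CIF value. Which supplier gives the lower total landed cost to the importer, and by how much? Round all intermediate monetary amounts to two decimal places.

Supplier A (EXW):
CIF value = EXW price + inland to port + export clearance + origin terminal + freight + insurance = 81505.71 + 780.55 + 337.48 + 413.59 + 2537.51 + 466.78 = 86041.62
Import duty = 86041.62 × 11% = 9464.58
Buyer bears (A): 780.55 + 337.48 + 413.59 + 2537.51 + 466.78 + 264.15 + 456.21 + 1508.51 = 6764.78
Landed cost (A) = invoice 81505.71 + 6764.78 + duty 9464.58 = 97735.07
Supplier B (FOB):
CIF value = FOB price + freight + insurance = 84333.27 + 2537.51 + 466.78 = 87337.56
Import duty = 87337.56 × 11% = 9607.13
Buyer bears (B): 2537.51 + 466.78 + 264.15 + 456.21 + 1508.51 = 5233.16
Landed cost (B) = invoice 84333.27 + 5233.16 + duty 9607.13 = 99173.56
Difference = |97735.07 − 99173.56| = 1438.49

Supplier A is cheaper by CHF 1438.49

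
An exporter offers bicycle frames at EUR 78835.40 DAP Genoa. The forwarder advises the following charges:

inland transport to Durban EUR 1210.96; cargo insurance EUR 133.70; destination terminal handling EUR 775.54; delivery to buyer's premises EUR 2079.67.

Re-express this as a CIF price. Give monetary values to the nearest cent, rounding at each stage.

Not relevant to the conversion: insurance, inland to port — on the seller under both DAP and CIF; already in the DAP price and stays in the CIF price.
From DAP to CIF, the seller no longer bears: destination terminal, delivery.
CIF price = 78835.40 − 775.54 − 2079.67 = 75980.19

CIF price: EUR 75980.19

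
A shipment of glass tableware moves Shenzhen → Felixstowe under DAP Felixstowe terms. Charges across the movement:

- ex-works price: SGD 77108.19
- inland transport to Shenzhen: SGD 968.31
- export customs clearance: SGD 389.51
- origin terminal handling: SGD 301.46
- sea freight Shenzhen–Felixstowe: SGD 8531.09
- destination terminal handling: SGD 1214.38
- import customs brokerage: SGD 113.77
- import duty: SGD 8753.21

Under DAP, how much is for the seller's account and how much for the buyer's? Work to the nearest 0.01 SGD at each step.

DAP: the seller bears all costs to the named destination except import duty and clearance.
Seller's account: goods 77108.19 + inland to port 968.31 + export clearance 389.51 + origin terminal 301.46 + freight 8531.09 + destination terminal 1214.38 = 88512.94
Buyer's account: brokerage 113.77 + duty 8753.21 = 8866.98

Seller: SGD 88512.94; buyer: SGD 8866.98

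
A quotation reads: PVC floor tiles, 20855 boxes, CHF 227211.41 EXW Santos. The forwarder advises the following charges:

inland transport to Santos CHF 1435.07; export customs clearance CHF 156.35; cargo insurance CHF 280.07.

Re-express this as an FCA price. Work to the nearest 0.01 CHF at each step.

FCA price: CHF 228802.83

Not relevant to the conversion: insurance — on the buyer under both terms; not part of either seller's price.
From EXW to FCA, the seller additionally bears: inland to port, export clearance.
FCA price = 227211.41 + 1435.07 + 156.35 = 228802.83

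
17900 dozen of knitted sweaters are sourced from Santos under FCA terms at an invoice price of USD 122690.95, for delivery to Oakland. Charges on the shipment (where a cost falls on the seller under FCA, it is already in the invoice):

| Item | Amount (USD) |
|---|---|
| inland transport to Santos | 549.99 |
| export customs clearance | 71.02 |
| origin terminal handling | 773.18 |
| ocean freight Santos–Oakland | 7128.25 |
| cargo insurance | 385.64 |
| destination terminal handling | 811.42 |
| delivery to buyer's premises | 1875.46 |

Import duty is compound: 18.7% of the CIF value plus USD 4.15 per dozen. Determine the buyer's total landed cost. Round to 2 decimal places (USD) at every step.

FCA: the seller delivers export-cleared goods to the carrier; the buyer bears costs from that point.
Already in the invoice (seller's account under FCA): inland to port, export clearance — exclude.
CIF value = FCA price + origin terminal + freight + insurance = 122690.95 + 773.18 + 7128.25 + 385.64 = 130978.02
Ad valorem component: 130978.02 × 18.7% = 24492.89
Specific component: 17900 × 4.15 = 74285.00
Import duty = 24492.89 + 74285.00 = 98777.89
Buyer bears: origin terminal 773.18 + freight 7128.25 + insurance 385.64 + destination terminal 811.42 + delivery 1875.46 + duty 98777.89 = 109751.84
Landed cost = invoice 122690.95 + 109751.84 = 232442.79

Total landed cost: USD 232442.79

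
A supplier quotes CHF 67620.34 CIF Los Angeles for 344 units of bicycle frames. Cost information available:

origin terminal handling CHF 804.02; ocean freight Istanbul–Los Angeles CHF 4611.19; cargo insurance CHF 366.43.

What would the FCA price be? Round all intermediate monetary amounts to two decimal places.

From CIF to FCA, the seller no longer bears: origin terminal, freight, insurance.
FCA price = 67620.34 − 804.02 − 4611.19 − 366.43 = 61838.70

FCA price: CHF 61838.70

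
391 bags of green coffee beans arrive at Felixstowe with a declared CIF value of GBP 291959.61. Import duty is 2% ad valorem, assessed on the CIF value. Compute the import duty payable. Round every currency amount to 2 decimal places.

Import duty = 291959.61 × 2% = 5839.19

Import duty: GBP 5839.19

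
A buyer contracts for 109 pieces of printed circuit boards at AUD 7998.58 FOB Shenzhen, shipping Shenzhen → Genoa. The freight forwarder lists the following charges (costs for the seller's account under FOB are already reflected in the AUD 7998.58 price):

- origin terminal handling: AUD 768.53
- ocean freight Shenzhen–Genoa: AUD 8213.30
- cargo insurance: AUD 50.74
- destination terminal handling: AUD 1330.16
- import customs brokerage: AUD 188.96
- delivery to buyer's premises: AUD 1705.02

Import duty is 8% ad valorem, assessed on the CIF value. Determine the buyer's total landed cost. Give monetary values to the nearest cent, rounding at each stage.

Total landed cost: AUD 20787.77

FOB: the seller bears costs until goods are on board at the origin port; the buyer bears freight, insurance and all costs thereafter.
Already in the invoice (seller's account under FOB): origin terminal — exclude.
CIF value = FOB price + freight + insurance = 7998.58 + 8213.30 + 50.74 = 16262.62
Import duty = 16262.62 × 8% = 1301.01
Buyer bears: freight 8213.30 + insurance 50.74 + destination terminal 1330.16 + brokerage 188.96 + delivery 1705.02 + duty 1301.01 = 12789.19
Landed cost = invoice 7998.58 + 12789.19 = 20787.77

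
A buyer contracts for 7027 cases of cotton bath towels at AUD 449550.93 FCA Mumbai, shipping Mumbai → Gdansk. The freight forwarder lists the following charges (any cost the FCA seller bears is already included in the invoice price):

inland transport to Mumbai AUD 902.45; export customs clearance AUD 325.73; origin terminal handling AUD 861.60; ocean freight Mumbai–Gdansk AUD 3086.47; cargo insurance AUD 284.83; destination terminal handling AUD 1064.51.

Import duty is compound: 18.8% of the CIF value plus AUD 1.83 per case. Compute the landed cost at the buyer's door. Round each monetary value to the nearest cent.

FCA: the seller delivers export-cleared goods to the carrier; the buyer bears costs from that point.
Already in the invoice (seller's account under FCA): inland to port, export clearance — exclude.
CIF value = FCA price + origin terminal + freight + insurance = 449550.93 + 861.60 + 3086.47 + 284.83 = 453783.83
Ad valorem component: 453783.83 × 18.8% = 85311.36
Specific component: 7027 × 1.83 = 12859.41
Import duty = 85311.36 + 12859.41 = 98170.77
Buyer bears: origin terminal 861.60 + freight 3086.47 + insurance 284.83 + destination terminal 1064.51 + duty 98170.77 = 103468.18
Landed cost = invoice 449550.93 + 103468.18 = 553019.11

Total landed cost: AUD 553019.11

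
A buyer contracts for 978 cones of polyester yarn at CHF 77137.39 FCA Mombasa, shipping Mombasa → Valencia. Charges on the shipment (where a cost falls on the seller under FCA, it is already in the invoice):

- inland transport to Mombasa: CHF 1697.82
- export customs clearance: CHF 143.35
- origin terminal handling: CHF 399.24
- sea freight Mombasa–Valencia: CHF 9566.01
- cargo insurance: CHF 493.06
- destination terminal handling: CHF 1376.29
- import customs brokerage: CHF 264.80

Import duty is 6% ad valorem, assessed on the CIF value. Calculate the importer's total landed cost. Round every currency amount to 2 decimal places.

FCA: the seller delivers export-cleared goods to the carrier; the buyer bears costs from that point.
Already in the invoice (seller's account under FCA): inland to port, export clearance — exclude.
CIF value = FCA price + origin terminal + freight + insurance = 77137.39 + 399.24 + 9566.01 + 493.06 = 87595.70
Import duty = 87595.70 × 6% = 5255.74
Buyer bears: origin terminal 399.24 + freight 9566.01 + insurance 493.06 + destination terminal 1376.29 + brokerage 264.80 + duty 5255.74 = 17355.14
Landed cost = invoice 77137.39 + 17355.14 = 94492.53

Total landed cost: CHF 94492.53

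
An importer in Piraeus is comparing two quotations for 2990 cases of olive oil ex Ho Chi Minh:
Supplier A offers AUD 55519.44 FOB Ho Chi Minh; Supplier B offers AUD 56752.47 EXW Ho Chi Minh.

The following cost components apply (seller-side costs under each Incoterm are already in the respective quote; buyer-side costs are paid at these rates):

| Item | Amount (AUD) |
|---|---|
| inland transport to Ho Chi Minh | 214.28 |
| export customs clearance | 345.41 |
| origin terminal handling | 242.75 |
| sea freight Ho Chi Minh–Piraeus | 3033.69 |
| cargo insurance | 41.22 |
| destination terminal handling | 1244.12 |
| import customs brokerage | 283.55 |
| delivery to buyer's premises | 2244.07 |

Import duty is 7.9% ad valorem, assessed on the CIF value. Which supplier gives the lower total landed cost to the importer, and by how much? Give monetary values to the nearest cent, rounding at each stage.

Supplier A is cheaper by AUD 2196.28

Supplier A (FOB):
CIF value = FOB price + freight + insurance = 55519.44 + 3033.69 + 41.22 = 58594.35
Import duty = 58594.35 × 7.9% = 4628.95
Buyer bears (A): 3033.69 + 41.22 + 1244.12 + 283.55 + 2244.07 = 6846.65
Landed cost (A) = invoice 55519.44 + 6846.65 + duty 4628.95 = 66995.04
Supplier B (EXW):
CIF value = EXW price + inland to port + export clearance + origin terminal + freight + insurance = 56752.47 + 214.28 + 345.41 + 242.75 + 3033.69 + 41.22 = 60629.82
Import duty = 60629.82 × 7.9% = 4789.76
Buyer bears (B): 214.28 + 345.41 + 242.75 + 3033.69 + 41.22 + 1244.12 + 283.55 + 2244.07 = 7649.09
Landed cost (B) = invoice 56752.47 + 7649.09 + duty 4789.76 = 69191.32
Difference = |66995.04 − 69191.32| = 2196.28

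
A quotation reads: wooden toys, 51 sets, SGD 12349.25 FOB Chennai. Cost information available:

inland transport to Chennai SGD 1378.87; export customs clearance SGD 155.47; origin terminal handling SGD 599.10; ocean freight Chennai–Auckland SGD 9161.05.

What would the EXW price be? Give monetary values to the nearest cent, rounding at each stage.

Not relevant to the conversion: freight — on the buyer under both terms; not part of either seller's price.
From FOB to EXW, the seller no longer bears: inland to port, export clearance, origin terminal.
EXW price = 12349.25 − 1378.87 − 155.47 − 599.10 = 10215.81

EXW price: SGD 10215.81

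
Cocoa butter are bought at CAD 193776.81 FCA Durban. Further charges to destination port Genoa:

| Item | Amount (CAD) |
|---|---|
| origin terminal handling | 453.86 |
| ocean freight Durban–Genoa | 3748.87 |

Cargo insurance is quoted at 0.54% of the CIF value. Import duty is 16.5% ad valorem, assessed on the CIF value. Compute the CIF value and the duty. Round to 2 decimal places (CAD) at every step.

CIF value: CAD 199054.43; import duty: CAD 32843.98

Let C be the CIF value. C = FCA price + pre-shipment costs + freight + 0.54% × C
C − 0.54% × C = 193776.81 + 453.86 + 3748.87
0.9946 × C = 197979.54
C = 197979.54 / 0.9946 = 199054.43
Insurance premium = 0.54% × 199054.43 = 1074.89
Import duty = 199054.43 × 16.5% = 32843.98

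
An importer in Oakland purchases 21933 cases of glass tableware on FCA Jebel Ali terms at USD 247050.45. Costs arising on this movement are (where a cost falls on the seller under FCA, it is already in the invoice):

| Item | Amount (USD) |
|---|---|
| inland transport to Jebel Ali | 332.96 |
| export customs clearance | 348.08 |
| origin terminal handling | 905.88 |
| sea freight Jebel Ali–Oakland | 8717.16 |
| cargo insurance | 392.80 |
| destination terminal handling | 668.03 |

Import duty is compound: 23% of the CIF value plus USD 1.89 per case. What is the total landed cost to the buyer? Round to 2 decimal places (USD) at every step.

FCA: the seller delivers export-cleared goods to the carrier; the buyer bears costs from that point.
Already in the invoice (seller's account under FCA): inland to port, export clearance — exclude.
CIF value = FCA price + origin terminal + freight + insurance = 247050.45 + 905.88 + 8717.16 + 392.80 = 257066.29
Ad valorem component: 257066.29 × 23% = 59125.25
Specific component: 21933 × 1.89 = 41453.37
Import duty = 59125.25 + 41453.37 = 100578.62
Buyer bears: origin terminal 905.88 + freight 8717.16 + insurance 392.80 + destination terminal 668.03 + duty 100578.62 = 111262.49
Landed cost = invoice 247050.45 + 111262.49 = 358312.94

Total landed cost: USD 358312.94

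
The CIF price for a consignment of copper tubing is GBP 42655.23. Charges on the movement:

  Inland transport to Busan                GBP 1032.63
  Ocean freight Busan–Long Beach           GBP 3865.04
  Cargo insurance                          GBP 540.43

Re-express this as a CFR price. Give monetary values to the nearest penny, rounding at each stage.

CFR price: GBP 42114.80

Not relevant to the conversion: inland to port, freight — on the seller under both CIF and CFR; already in the CIF price and stays in the CFR price.
From CIF to CFR, the seller no longer bears: insurance.
CFR price = 42655.23 − 540.43 = 42114.80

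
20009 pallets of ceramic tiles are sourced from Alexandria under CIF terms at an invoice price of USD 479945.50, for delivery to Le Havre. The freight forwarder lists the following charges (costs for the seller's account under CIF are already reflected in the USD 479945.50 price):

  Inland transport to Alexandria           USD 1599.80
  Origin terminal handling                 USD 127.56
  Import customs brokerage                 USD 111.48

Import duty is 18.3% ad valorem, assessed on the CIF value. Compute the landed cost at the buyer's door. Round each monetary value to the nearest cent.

CIF: the seller pays costs through ocean freight and marine insurance to the destination port.
Already in the invoice (seller's account under CIF): inland to port, origin terminal — exclude.
The CIF price already equals the CIF value: 479945.50
Import duty = 479945.50 × 18.3% = 87830.03
Buyer bears: brokerage 111.48 + duty 87830.03 = 87941.51
Landed cost = invoice 479945.50 + 87941.51 = 567887.01

Total landed cost: USD 567887.01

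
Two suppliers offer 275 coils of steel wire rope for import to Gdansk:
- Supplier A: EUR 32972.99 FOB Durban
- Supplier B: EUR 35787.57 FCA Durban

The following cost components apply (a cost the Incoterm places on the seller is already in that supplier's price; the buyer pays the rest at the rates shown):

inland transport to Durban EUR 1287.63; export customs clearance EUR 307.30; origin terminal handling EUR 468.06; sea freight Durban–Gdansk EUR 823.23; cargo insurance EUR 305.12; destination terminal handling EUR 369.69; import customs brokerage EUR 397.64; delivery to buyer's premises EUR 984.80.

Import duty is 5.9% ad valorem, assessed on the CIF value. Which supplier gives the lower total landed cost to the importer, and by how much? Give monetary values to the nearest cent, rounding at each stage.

Supplier A is cheaper by EUR 3476.31

Supplier A (FOB):
CIF value = FOB price + freight + insurance = 32972.99 + 823.23 + 305.12 = 34101.34
Import duty = 34101.34 × 5.9% = 2011.98
Buyer bears (A): 823.23 + 305.12 + 369.69 + 397.64 + 984.80 = 2880.48
Landed cost (A) = invoice 32972.99 + 2880.48 + duty 2011.98 = 37865.45
Supplier B (FCA):
CIF value = FCA price + origin terminal + freight + insurance = 35787.57 + 468.06 + 823.23 + 305.12 = 37383.98
Import duty = 37383.98 × 5.9% = 2205.65
Buyer bears (B): 468.06 + 823.23 + 305.12 + 369.69 + 397.64 + 984.80 = 3348.54
Landed cost (B) = invoice 35787.57 + 3348.54 + duty 2205.65 = 41341.76
Difference = |37865.45 − 41341.76| = 3476.31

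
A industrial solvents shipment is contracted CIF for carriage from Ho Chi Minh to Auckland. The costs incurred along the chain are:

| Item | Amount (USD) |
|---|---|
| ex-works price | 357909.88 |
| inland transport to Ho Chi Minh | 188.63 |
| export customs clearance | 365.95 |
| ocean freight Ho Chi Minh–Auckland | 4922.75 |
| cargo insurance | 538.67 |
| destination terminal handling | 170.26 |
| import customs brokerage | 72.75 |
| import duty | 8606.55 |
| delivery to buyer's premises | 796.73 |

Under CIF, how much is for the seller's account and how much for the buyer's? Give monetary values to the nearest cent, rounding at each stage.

Seller: USD 363925.88; buyer: USD 9646.29

CIF: the seller pays costs through ocean freight and marine insurance to the destination port.
Seller's account: goods 357909.88 + inland to port 188.63 + export clearance 365.95 + freight 4922.75 + insurance 538.67 = 363925.88
Buyer's account: destination terminal 170.26 + brokerage 72.75 + duty 8606.55 + delivery 796.73 = 9646.29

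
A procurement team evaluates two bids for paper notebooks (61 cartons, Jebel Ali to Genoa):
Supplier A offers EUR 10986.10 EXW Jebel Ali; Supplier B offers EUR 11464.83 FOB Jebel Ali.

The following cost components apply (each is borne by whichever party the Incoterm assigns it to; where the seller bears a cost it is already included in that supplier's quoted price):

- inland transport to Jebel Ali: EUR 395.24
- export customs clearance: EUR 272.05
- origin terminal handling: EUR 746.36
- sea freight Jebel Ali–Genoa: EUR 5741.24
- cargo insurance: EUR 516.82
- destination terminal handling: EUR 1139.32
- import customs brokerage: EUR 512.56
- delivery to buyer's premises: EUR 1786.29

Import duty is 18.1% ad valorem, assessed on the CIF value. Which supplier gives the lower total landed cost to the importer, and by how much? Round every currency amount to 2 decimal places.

Supplier A (EXW):
CIF value = EXW price + inland to port + export clearance + origin terminal + freight + insurance = 10986.10 + 395.24 + 272.05 + 746.36 + 5741.24 + 516.82 = 18657.81
Import duty = 18657.81 × 18.1% = 3377.06
Buyer bears (A): 395.24 + 272.05 + 746.36 + 5741.24 + 516.82 + 1139.32 + 512.56 + 1786.29 = 11109.88
Landed cost (A) = invoice 10986.10 + 11109.88 + duty 3377.06 = 25473.04
Supplier B (FOB):
CIF value = FOB price + freight + insurance = 11464.83 + 5741.24 + 516.82 = 17722.89
Import duty = 17722.89 × 18.1% = 3207.84
Buyer bears (B): 5741.24 + 516.82 + 1139.32 + 512.56 + 1786.29 = 9696.23
Landed cost (B) = invoice 11464.83 + 9696.23 + duty 3207.84 = 24368.90
Difference = |25473.04 − 24368.90| = 1104.14

Supplier B is cheaper by EUR 1104.14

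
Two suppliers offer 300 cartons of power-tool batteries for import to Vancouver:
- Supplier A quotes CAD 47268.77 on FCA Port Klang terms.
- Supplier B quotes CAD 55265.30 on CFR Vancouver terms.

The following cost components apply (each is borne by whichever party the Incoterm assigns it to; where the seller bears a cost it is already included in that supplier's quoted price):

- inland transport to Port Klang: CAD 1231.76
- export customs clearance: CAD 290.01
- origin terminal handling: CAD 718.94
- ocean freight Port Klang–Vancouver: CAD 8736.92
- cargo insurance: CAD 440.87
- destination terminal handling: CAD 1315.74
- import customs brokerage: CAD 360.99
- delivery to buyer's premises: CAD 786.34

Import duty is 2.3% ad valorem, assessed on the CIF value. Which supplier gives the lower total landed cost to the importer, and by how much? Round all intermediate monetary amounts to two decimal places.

Supplier A (FCA):
CIF value = FCA price + origin terminal + freight + insurance = 47268.77 + 718.94 + 8736.92 + 440.87 = 57165.50
Import duty = 57165.50 × 2.3% = 1314.81
Buyer bears (A): 718.94 + 8736.92 + 440.87 + 1315.74 + 360.99 + 786.34 = 12359.80
Landed cost (A) = invoice 47268.77 + 12359.80 + duty 1314.81 = 60943.38
Supplier B (CFR):
CIF value = CFR price + insurance = 55265.30 + 440.87 = 55706.17
Import duty = 55706.17 × 2.3% = 1281.24
Buyer bears (B): 440.87 + 1315.74 + 360.99 + 786.34 = 2903.94
Landed cost (B) = invoice 55265.30 + 2903.94 + duty 1281.24 = 59450.48
Difference = |60943.38 − 59450.48| = 1492.90

Supplier B is cheaper by CAD 1492.90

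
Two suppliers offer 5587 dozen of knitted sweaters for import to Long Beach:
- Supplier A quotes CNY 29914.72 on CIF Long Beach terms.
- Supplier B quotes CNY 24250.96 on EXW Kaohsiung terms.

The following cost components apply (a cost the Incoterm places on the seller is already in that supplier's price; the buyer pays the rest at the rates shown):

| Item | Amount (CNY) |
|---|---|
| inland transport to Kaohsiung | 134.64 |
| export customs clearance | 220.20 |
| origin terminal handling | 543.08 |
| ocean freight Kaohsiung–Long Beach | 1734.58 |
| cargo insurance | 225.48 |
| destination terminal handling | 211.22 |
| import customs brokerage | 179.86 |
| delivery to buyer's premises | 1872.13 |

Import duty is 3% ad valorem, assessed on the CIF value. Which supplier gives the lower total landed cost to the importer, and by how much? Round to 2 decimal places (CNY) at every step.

Supplier A (CIF):
The CIF price already equals the CIF value: 29914.72
Import duty = 29914.72 × 3% = 897.44
Buyer bears (A): 211.22 + 179.86 + 1872.13 = 2263.21
Landed cost (A) = invoice 29914.72 + 2263.21 + duty 897.44 = 33075.37
Supplier B (EXW):
CIF value = EXW price + inland to port + export clearance + origin terminal + freight + insurance = 24250.96 + 134.64 + 220.20 + 543.08 + 1734.58 + 225.48 = 27108.94
Import duty = 27108.94 × 3% = 813.27
Buyer bears (B): 134.64 + 220.20 + 543.08 + 1734.58 + 225.48 + 211.22 + 179.86 + 1872.13 = 5121.19
Landed cost (B) = invoice 24250.96 + 5121.19 + duty 813.27 = 30185.42
Difference = |33075.37 − 30185.42| = 2889.95

Supplier B is cheaper by CNY 2889.95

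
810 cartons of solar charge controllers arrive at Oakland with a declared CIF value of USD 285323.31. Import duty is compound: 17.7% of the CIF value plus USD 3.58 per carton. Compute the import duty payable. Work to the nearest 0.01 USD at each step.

Import duty: USD 53402.03

Ad valorem component: 285323.31 × 17.7% = 50502.23
Specific component: 810 × 3.58 = 2899.80
Import duty = 50502.23 + 2899.80 = 53402.03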